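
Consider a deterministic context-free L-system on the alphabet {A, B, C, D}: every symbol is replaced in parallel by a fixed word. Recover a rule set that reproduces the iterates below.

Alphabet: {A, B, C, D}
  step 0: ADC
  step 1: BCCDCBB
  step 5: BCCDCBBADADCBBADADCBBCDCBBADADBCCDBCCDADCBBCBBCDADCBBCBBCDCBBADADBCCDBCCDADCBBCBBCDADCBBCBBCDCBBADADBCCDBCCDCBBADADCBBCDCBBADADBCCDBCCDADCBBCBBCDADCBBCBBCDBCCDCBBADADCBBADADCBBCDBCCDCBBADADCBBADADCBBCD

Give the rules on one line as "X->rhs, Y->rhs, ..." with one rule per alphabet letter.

A->BC, B->AD, C->CBB, D->CD

  step 0 ⇒ step 1: ADC ⇒ BC·CD·CBB
    A ↦ BC
    C ↦ CBB
    D ↦ CD
    B ↦ AD  (constrained at step 1)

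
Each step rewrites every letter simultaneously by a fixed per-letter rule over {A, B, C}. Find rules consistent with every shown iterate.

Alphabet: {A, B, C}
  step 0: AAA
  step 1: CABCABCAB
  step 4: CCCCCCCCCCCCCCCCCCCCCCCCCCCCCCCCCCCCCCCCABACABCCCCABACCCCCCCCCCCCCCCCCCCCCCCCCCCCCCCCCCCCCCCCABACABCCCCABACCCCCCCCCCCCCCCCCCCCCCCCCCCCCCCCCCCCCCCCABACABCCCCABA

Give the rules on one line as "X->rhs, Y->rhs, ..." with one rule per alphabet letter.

  step 0 ⇒ step 1: AAA ⇒ CAB·CAB·CAB
    A ↦ CAB
    B ↦ A  (constrained at step 1)
    C ↦ CCC  (constrained at step 1)

A->CAB, B->A, C->CCC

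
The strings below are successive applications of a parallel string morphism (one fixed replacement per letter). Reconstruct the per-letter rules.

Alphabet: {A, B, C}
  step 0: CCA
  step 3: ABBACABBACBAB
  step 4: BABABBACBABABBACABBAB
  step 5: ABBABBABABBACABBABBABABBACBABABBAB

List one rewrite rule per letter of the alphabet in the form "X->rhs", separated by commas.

  step 4 ⇒ step 5: BABABBACBABABBACABBAB ⇒ AB·B·AB·B·AB·AB·B·AC·AB·B·AB·B·AB·AB·B·AC·B·AB·AB·B·AB
    A ↦ B
    B ↦ AB
    C ↦ AC

A->B, B->AB, C->AC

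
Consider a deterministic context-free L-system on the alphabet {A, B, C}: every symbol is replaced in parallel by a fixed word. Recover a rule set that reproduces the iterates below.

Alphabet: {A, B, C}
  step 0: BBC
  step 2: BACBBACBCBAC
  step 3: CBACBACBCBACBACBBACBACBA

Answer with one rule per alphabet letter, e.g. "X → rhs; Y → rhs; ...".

A->AC, B->CB, C->BA

  step 2 ⇒ step 3: BACBBACBCBAC ⇒ CB·AC·BA·CB·CB·AC·BA·CB·BA·CB·AC·BA
    A ↦ AC
    B ↦ CB
    C ↦ BA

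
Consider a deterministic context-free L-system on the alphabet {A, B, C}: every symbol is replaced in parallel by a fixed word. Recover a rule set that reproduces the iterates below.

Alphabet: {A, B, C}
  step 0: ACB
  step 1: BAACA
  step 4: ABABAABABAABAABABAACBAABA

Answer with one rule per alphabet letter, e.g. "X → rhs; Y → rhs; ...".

  step 0 ⇒ step 1: ACB ⇒ BA·AC·A
    A ↦ BA
    B ↦ A
    C ↦ AC

A->BA, B->A, C->AC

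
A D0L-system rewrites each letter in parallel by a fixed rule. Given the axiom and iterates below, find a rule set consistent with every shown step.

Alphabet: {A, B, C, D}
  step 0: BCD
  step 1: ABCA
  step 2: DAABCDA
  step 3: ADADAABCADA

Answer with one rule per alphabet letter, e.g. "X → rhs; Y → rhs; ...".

A->DA, B->A, C->BC, D->A

  step 2 ⇒ step 3: DAABCDA ⇒ A·DA·DA·A·BC·A·DA
    A ↦ DA
    B ↦ A
    C ↦ BC
    D ↦ A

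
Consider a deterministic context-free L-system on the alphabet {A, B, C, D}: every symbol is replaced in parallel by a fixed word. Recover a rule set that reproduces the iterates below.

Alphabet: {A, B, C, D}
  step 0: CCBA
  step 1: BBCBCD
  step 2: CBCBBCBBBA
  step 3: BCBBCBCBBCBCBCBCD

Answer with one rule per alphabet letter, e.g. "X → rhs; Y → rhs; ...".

  step 2 ⇒ step 3: CBCBBCBBBA ⇒ B·CB·B·CB·CB·B·CB·CB·CB·CD
    A ↦ CD
    B ↦ CB
    C ↦ B
  step 1 ⇒ step 2: BBCBCD ⇒ CB·CB·B·CB·B·BA
    D ↦ BA

A->CD, B->CB, C->B, D->BA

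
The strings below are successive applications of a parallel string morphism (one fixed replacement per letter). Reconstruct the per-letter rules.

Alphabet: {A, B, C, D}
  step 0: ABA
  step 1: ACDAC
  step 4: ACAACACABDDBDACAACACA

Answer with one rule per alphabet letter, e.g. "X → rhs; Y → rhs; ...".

A->AC, B->D, C->A, D->BD

  step 0 ⇒ step 1: ABA ⇒ AC·D·AC
    A ↦ AC
    B ↦ D
    C ↦ A  (constrained at step 1)
    D ↦ BD  (constrained at step 1)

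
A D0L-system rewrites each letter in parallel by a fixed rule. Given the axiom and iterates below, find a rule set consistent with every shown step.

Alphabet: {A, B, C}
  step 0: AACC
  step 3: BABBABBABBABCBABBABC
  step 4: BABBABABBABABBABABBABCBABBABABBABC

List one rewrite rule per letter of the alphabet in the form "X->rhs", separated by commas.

  step 3 ⇒ step 4: BABBABBABBABCBABBABC ⇒ BA·B·BA·BA·B·BA·BA·B·BA·BA·B·BA·BC·BA·B·BA·BA·B·BA·BC
    A ↦ B
    B ↦ BA
    C ↦ BC

A->B, B->BA, C->BC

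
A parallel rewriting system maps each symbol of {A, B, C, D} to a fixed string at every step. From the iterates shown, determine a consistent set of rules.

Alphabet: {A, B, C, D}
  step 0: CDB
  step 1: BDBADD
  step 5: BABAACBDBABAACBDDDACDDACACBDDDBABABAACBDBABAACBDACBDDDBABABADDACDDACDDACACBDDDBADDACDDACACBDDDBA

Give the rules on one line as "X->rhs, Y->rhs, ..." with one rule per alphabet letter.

A->AC, B->DD, C->BD, D->BA

  step 0 ⇒ step 1: CDB ⇒ BD·BA·DD
    B ↦ DD
    C ↦ BD
    D ↦ BA
    A ↦ AC  (constrained at step 1)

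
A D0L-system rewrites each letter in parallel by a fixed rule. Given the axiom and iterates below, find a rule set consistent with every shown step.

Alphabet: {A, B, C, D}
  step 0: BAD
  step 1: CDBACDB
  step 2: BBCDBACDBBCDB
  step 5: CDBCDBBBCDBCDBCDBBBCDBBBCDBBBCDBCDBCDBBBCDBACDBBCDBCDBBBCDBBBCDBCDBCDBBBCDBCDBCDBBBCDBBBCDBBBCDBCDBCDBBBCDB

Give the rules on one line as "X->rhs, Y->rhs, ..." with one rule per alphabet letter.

  step 1 ⇒ step 2: CDBACDB ⇒ B·B·CDB·ACD·B·B·CDB
    A ↦ ACD
    B ↦ CDB
    C ↦ B
    D ↦ B

A->ACD, B->CDB, C->B, D->B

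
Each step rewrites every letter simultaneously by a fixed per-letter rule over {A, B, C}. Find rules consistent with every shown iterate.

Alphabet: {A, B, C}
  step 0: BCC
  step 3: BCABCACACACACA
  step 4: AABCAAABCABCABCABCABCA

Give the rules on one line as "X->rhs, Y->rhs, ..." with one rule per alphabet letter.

  step 3 ⇒ step 4: BCABCACACACACA ⇒ AA·B·CA·AA·B·CA·B·CA·B·CA·B·CA·B·CA
    A ↦ CA
    B ↦ AA
    C ↦ B

A->CA, B->AA, C->B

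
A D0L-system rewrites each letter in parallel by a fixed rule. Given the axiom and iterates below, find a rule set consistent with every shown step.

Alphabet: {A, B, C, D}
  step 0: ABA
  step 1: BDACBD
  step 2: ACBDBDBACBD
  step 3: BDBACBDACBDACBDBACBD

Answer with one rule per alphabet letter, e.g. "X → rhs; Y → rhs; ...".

A->BD, B->AC, C->B, D->BD

  step 2 ⇒ step 3: ACBDBDBACBD ⇒ BD·B·AC·BD·AC·BD·AC·BD·B·AC·BD
    A ↦ BD
    B ↦ AC
    C ↦ B
    D ↦ BD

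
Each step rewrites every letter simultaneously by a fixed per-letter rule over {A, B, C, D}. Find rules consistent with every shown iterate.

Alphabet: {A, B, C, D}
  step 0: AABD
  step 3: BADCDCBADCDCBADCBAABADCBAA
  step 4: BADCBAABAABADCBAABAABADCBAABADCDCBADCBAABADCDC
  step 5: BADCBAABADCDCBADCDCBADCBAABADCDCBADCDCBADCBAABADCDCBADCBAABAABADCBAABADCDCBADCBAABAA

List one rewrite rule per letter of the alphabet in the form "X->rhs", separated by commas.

  step 4 ⇒ step 5: BADCBAABAABADCBAABAABADCBAABADCDCBADCBAABADCDC ⇒ BA·DC·BA·A·BA·DC·DC·BA·DC·DC·BA·DC·BA·A·BA·DC·DC·BA·DC·DC·BA·DC·BA·A·BA·DC·DC·BA·DC·BA·A·BA·A·BA·DC·BA·A·BA·DC·DC·BA·DC·BA·A·BA·A
    A ↦ DC
    B ↦ BA
    C ↦ A
    D ↦ BA

A->DC, B->BA, C->A, D->BA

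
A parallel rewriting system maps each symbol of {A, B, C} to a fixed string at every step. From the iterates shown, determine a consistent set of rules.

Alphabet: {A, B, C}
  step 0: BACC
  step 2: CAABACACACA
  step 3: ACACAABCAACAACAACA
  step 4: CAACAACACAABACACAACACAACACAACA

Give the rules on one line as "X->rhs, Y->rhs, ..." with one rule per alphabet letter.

  step 3 ⇒ step 4: ACACAABCAACAACAACA ⇒ CA·A·CA·A·CA·CA·AB·A·CA·CA·A·CA·CA·A·CA·CA·A·CA
    A ↦ CA
    B ↦ AB
    C ↦ A

A->CA, B->AB, C->A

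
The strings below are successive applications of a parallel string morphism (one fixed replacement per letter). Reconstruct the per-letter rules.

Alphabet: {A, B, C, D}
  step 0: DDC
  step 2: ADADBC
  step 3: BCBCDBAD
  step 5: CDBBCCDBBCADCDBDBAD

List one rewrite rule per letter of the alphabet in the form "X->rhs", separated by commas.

A->B, B->DB, C->AD, D->C

  step 2 ⇒ step 3: ADADBC ⇒ B·C·B·C·DB·AD
    A ↦ B
    B ↦ DB
    C ↦ AD
    D ↦ C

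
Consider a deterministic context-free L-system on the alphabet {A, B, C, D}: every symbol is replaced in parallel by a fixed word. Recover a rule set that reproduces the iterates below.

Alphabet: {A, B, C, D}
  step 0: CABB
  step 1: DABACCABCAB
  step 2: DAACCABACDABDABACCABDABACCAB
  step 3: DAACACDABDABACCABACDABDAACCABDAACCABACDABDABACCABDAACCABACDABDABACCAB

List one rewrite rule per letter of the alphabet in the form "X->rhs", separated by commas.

A->AC, B->CAB, C->DAB, D->DA

  step 2 ⇒ step 3: DAACCABACDABDABACCABDABACCAB ⇒ DA·AC·AC·DAB·DAB·AC·CAB·AC·DAB·DA·AC·CAB·DA·AC·CAB·AC·DAB·DAB·AC·CAB·DA·AC·CAB·AC·DAB·DAB·AC·CAB
    A ↦ AC
    B ↦ CAB
    C ↦ DAB
    D ↦ DA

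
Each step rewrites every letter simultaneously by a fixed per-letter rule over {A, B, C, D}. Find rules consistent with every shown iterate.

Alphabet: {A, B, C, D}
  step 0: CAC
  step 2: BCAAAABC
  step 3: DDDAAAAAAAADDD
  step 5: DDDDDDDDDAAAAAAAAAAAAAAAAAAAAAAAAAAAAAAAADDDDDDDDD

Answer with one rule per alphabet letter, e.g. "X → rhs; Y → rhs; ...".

A->AA, B->DD, C->D, D->BC

  step 2 ⇒ step 3: BCAAAABC ⇒ DD·D·AA·AA·AA·AA·DD·D
    A ↦ AA
    B ↦ DD
    C ↦ D
    D ↦ BC  (constrained at step 3)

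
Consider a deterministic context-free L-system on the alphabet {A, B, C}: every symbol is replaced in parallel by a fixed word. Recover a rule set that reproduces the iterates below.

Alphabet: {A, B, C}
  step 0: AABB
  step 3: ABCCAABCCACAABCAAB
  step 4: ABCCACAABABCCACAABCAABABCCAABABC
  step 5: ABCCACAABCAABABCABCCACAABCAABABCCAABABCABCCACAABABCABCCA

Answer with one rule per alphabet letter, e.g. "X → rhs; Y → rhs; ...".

A->AB, B->C, C->CA

  step 4 ⇒ step 5: ABCCACAABABCCACAABCAABABCCAABABC ⇒ AB·C·CA·CA·AB·CA·AB·AB·C·AB·C·CA·CA·AB·CA·AB·AB·C·CA·AB·AB·C·AB·C·CA·CA·AB·AB·C·AB·C·CA
    A ↦ AB
    B ↦ C
    C ↦ CA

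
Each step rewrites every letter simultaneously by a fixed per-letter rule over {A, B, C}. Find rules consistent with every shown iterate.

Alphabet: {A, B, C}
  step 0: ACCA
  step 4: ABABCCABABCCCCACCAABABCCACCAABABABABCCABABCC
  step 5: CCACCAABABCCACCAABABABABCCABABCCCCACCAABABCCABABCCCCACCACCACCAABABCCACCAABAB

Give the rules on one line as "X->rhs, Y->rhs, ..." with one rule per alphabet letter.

  step 4 ⇒ step 5: ABABCCABABCCCCACCAABABCCACCAABABABABCCABABCC ⇒ CC·A·CC·A·AB·AB·CC·A·CC·A·AB·AB·AB·AB·CC·AB·AB·CC·CC·A·CC·A·AB·AB·CC·AB·AB·CC·CC·A·CC·A·CC·A·CC·A·AB·AB·CC·A·CC·A·AB·AB
    A ↦ CC
    B ↦ A
    C ↦ AB

A->CC, B->A, C->AB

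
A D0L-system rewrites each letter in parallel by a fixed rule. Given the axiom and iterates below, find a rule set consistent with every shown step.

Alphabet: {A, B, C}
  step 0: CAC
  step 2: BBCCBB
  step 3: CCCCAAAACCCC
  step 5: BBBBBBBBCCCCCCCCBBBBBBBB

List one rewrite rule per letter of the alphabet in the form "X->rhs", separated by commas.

A->B, B->CC, C->AA

  step 2 ⇒ step 3: BBCCBB ⇒ CC·CC·AA·AA·CC·CC
    B ↦ CC
    C ↦ AA
    A ↦ B  (constrained at step 0)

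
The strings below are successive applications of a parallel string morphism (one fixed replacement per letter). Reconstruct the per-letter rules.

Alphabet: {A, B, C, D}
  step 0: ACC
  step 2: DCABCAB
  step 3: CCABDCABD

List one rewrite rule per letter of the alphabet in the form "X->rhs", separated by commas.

A->B, B->D, C->CA, D->C

  step 2 ⇒ step 3: DCABCAB ⇒ C·CA·B·D·CA·B·D
    A ↦ B
    B ↦ D
    C ↦ CA
    D ↦ C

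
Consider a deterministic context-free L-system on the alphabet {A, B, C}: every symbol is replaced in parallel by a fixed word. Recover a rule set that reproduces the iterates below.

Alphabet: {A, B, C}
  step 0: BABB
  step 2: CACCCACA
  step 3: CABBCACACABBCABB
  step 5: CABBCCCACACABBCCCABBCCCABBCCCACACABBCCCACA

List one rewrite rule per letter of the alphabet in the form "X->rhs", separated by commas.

  step 2 ⇒ step 3: CACCCACA ⇒ CA·BB·CA·CA·CA·BB·CA·BB
    A ↦ BB
    C ↦ CA
    B ↦ C  (constrained at step 0)

A->BB, B->C, C->CA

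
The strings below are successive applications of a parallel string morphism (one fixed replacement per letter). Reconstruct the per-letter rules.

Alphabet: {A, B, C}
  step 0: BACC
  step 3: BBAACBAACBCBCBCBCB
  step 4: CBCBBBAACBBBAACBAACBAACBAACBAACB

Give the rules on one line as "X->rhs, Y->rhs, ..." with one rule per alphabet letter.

  step 3 ⇒ step 4: BBAACBAACBCBCBCBCB ⇒ CB·CB·B·B·AA·CB·B·B·AA·CB·AA·CB·AA·CB·AA·CB·AA·CB
    A ↦ B
    B ↦ CB
    C ↦ AA

A->B, B->CB, C->AA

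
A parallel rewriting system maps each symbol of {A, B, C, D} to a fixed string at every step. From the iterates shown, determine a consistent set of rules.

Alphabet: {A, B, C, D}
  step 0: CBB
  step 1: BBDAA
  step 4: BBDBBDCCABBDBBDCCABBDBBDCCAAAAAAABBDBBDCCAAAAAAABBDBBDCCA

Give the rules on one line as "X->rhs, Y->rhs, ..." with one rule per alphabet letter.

A->CCA, B->A, C->BBD, D->A

  step 0 ⇒ step 1: CBB ⇒ BBD·A·A
    B ↦ A
    C ↦ BBD
    A ↦ CCA  (constrained at step 1)
    D ↦ A  (constrained at step 1)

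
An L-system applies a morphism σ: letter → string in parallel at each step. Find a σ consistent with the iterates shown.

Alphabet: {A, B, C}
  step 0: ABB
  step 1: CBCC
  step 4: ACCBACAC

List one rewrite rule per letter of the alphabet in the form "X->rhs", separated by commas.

A->CB, B->C, C->A

  step 0 ⇒ step 1: ABB ⇒ CB·C·C
    A ↦ CB
    B ↦ C
    C ↦ A  (constrained at step 1)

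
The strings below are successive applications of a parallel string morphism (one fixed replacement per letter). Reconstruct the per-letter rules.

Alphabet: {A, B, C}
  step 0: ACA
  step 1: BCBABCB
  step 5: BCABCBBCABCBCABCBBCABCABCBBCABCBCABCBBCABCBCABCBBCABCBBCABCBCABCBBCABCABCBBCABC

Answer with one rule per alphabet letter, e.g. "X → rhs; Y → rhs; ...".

  step 0 ⇒ step 1: ACA ⇒ BCB·A·BCB
    A ↦ BCB
    C ↦ A
    B ↦ BC  (constrained at step 1)

A->BCB, B->BC, C->A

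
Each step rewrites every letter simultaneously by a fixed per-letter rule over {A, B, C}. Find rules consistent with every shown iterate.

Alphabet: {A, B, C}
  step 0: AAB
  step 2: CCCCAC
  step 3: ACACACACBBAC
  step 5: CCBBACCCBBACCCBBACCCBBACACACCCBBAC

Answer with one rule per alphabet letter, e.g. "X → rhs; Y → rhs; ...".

A->BB, B->C, C->AC

  step 2 ⇒ step 3: CCCCAC ⇒ AC·AC·AC·AC·BB·AC
    A ↦ BB
    C ↦ AC
    B ↦ C  (constrained at step 0)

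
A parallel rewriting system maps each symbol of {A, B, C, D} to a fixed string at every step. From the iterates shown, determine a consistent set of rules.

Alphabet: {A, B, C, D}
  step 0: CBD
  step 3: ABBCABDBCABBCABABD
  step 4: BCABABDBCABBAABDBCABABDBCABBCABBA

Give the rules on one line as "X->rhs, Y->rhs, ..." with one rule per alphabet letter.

A->BC, B->AB, C->D, D->BA

  step 3 ⇒ step 4: ABBCABDBCABBCABABD ⇒ BC·AB·AB·D·BC·AB·BA·AB·D·BC·AB·AB·D·BC·AB·BC·AB·BA
    A ↦ BC
    B ↦ AB
    C ↦ D
    D ↦ BA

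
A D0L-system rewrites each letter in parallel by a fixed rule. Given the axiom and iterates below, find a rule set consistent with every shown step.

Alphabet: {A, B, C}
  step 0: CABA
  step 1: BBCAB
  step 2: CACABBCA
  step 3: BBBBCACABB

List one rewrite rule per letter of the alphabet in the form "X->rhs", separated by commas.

A->B, B->CA, C->B

  step 2 ⇒ step 3: CACABBCA ⇒ B·B·B·B·CA·CA·B·B
    A ↦ B
    B ↦ CA
    C ↦ B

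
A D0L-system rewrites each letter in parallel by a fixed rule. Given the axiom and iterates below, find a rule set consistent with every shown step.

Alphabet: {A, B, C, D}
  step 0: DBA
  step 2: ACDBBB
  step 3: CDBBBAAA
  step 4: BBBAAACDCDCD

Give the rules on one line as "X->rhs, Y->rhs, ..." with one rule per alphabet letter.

  step 3 ⇒ step 4: CDBBBAAA ⇒ BB·B·A·A·A·CD·CD·CD
    A ↦ CD
    B ↦ A
    C ↦ BB
    D ↦ B

A->CD, B->A, C->BB, D->B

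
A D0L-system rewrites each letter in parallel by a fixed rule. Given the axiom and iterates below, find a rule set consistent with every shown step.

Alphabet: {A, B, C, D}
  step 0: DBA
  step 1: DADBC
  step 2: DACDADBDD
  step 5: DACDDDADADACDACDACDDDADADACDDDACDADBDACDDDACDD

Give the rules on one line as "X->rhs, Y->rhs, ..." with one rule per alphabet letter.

  step 1 ⇒ step 2: DADBC ⇒ DA·C·DA·DB·DD
    A ↦ C
    B ↦ DB
    C ↦ DD
    D ↦ DA

A->C, B->DB, C->DD, D->DA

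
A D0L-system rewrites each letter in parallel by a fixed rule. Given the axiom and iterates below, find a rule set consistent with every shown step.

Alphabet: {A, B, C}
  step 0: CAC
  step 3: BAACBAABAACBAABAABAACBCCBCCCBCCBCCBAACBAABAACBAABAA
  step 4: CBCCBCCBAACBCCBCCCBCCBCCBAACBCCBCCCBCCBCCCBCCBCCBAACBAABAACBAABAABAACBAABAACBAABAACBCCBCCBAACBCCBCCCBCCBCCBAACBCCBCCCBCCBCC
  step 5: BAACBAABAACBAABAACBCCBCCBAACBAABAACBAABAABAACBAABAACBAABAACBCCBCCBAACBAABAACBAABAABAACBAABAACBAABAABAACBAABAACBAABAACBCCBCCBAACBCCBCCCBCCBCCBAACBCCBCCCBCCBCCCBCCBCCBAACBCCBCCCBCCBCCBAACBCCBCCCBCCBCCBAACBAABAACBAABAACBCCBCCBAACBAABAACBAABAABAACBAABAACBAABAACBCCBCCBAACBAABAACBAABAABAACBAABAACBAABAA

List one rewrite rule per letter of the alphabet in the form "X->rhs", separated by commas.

  step 4 ⇒ step 5: CBCCBCCBAACBCCBCCCBCCBCCBAACBCCBCCCBCCBCCCBCCBCCBAACBAABAACBAABAABAACBAABAACBAABAACBCCBCCBAACBCCBCCCBCCBCCBAACBCCBCCCBCCBCC ⇒ BAA·C·BAA·BAA·C·BAA·BAA·C·BCC·BCC·BAA·C·BAA·BAA·C·BAA·BAA·BAA·C·BAA·BAA·C·BAA·BAA·C·BCC·BCC·BAA·C·BAA·BAA·C·BAA·BAA·BAA·C·BAA·BAA·C·BAA·BAA·BAA·C·BAA·BAA·C·BAA·BAA·C·BCC·BCC·BAA·C·BCC·BCC·C·BCC·BCC·BAA·C·BCC·BCC·C·BCC·BCC·C·BCC·BCC·BAA·C·BCC·BCC·C·BCC·BCC·BAA·C·BCC·BCC·C·BCC·BCC·BAA·C·BAA·BAA·C·BAA·BAA·C·BCC·BCC·BAA·C·BAA·BAA·C·BAA·BAA·BAA·C·BAA·BAA·C·BAA·BAA·C·BCC·BCC·BAA·C·BAA·BAA·C·BAA·BAA·BAA·C·BAA·BAA·C·BAA·BAA
    A ↦ BCC
    B ↦ C
    C ↦ BAA

A->BCC, B->C, C->BAA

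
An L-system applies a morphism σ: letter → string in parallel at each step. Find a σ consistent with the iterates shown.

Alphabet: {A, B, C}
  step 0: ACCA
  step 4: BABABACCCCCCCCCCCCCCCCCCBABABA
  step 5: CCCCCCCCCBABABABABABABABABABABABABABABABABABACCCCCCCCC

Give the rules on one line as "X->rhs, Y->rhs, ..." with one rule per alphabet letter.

A->C, B->CC, C->BA

  step 4 ⇒ step 5: BABABACCCCCCCCCCCCCCCCCCBABABA ⇒ CC·C·CC·C·CC·C·BA·BA·BA·BA·BA·BA·BA·BA·BA·BA·BA·BA·BA·BA·BA·BA·BA·BA·CC·C·CC·C·CC·C
    A ↦ C
    B ↦ CC
    C ↦ BA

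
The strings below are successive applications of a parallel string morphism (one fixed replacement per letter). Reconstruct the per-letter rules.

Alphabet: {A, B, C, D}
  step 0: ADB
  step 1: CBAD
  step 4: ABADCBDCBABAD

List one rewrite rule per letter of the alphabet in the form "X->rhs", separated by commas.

  step 0 ⇒ step 1: ADB ⇒ CB·A·D
    A ↦ CB
    B ↦ D
    D ↦ A
    C ↦ BA  (constrained at step 1)

A->CB, B->D, C->BA, D->A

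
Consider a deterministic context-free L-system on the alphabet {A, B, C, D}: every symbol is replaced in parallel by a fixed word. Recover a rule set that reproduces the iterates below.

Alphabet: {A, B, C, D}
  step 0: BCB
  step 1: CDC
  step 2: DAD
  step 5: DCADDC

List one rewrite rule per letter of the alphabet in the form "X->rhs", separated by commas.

A->CB, B->C, C->D, D->A

  step 1 ⇒ step 2: CDC ⇒ D·A·D
    C ↦ D
    D ↦ A
    A ↦ CB  (constrained at step 2)
  step 0 ⇒ step 1: BCB ⇒ C·D·C
    B ↦ C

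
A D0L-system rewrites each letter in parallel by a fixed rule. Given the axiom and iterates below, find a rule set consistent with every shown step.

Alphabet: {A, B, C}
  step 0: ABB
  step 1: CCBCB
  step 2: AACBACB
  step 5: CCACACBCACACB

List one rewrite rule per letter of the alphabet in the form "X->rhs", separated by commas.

A->C, B->CB, C->A

  step 1 ⇒ step 2: CCBCB ⇒ A·A·CB·A·CB
    B ↦ CB
    C ↦ A
  step 0 ⇒ step 1: ABB ⇒ C·CB·CB
    A ↦ C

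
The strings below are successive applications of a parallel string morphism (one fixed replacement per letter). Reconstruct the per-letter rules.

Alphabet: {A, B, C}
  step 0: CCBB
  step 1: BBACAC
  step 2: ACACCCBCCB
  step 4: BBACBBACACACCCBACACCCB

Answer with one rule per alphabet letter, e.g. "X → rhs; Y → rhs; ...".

A->CC, B->AC, C->B

  step 1 ⇒ step 2: BBACAC ⇒ AC·AC·CC·B·CC·B
    A ↦ CC
    B ↦ AC
    C ↦ B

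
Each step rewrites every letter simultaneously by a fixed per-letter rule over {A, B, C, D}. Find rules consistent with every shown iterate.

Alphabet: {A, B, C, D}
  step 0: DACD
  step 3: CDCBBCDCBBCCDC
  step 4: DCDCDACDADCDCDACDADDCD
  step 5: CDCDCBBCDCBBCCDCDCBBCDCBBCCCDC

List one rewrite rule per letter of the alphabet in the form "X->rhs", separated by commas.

A->BBC, B->CDA, C->D, D->C

  step 4 ⇒ step 5: DCDCDACDADCDCDACDADDCD ⇒ C·D·C·D·C·BBC·D·C·BBC·C·D·C·D·C·BBC·D·C·BBC·C·C·D·C
    A ↦ BBC
    C ↦ D
    D ↦ C
  step 3 ⇒ step 4: CDCBBCDCBBCCDC ⇒ D·C·D·CDA·CDA·D·C·D·CDA·CDA·D·D·C·D
    B ↦ CDA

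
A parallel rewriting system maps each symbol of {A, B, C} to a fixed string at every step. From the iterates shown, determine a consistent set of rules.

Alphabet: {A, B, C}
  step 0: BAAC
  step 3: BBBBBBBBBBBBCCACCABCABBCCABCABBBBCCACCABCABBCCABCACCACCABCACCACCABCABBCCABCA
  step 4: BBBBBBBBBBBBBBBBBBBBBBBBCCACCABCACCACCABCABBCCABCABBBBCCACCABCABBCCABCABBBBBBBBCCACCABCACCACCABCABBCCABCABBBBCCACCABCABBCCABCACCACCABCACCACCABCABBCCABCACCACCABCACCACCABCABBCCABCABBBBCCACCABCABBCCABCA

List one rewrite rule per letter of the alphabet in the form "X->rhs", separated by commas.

  step 3 ⇒ step 4: BBBBBBBBBBBBCCACCABCABBCCABCABBBBCCACCABCABBCCABCACCACCABCACCACCABCABBCCABCA ⇒ BB·BB·BB·BB·BB·BB·BB·BB·BB·BB·BB·BB·CCA·CCA·BCA·CCA·CCA·BCA·BB·CCA·BCA·BB·BB·CCA·CCA·BCA·BB·CCA·BCA·BB·BB·BB·BB·CCA·CCA·BCA·CCA·CCA·BCA·BB·CCA·BCA·BB·BB·CCA·CCA·BCA·BB·CCA·BCA·CCA·CCA·BCA·CCA·CCA·BCA·BB·CCA·BCA·CCA·CCA·BCA·CCA·CCA·BCA·BB·CCA·BCA·BB·BB·CCA·CCA·BCA·BB·CCA·BCA
    A ↦ BCA
    B ↦ BB
    C ↦ CCA

A->BCA, B->BB, C->CCA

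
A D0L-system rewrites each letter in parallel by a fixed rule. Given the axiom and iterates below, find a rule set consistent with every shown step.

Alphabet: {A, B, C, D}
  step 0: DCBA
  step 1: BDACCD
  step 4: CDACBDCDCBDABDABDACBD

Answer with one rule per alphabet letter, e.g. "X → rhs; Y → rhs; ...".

A->CD, B->C, C->A, D->BD

  step 0 ⇒ step 1: DCBA ⇒ BD·A·C·CD
    A ↦ CD
    B ↦ C
    C ↦ A
    D ↦ BD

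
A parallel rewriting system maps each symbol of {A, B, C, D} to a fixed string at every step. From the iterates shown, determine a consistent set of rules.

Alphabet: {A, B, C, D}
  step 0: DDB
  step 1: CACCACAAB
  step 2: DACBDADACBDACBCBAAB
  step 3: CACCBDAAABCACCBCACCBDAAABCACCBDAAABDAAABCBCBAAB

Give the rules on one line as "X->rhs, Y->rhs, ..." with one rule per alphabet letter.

A->CB, B->AAB, C->DA, D->CAC

  step 2 ⇒ step 3: DACBDADACBDACBCBAAB ⇒ CAC·CB·DA·AAB·CAC·CB·CAC·CB·DA·AAB·CAC·CB·DA·AAB·DA·AAB·CB·CB·AAB
    A ↦ CB
    B ↦ AAB
    C ↦ DA
    D ↦ CAC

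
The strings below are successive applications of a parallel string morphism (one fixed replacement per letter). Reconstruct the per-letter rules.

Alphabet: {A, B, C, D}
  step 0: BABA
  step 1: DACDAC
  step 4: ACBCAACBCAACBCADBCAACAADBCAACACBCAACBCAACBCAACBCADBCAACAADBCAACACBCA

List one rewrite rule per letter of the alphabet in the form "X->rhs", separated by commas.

A->AC, B->D, C->BCA, D->AA

  step 0 ⇒ step 1: BABA ⇒ D·AC·D·AC
    A ↦ AC
    B ↦ D
    C ↦ BCA  (constrained at step 1)
    D ↦ AA  (constrained at step 1)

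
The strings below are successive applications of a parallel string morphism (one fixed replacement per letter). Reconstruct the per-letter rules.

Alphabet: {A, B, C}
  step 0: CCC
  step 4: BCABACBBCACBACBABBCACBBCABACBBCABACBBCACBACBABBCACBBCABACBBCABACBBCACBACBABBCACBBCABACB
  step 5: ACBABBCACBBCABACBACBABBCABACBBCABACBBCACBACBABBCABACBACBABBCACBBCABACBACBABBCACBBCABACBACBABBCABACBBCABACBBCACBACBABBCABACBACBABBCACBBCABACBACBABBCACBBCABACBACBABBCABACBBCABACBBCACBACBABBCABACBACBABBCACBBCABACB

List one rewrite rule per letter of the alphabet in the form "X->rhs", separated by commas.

A->BC, B->ACB, C->AB

  step 4 ⇒ step 5: BCABACBBCACBACBABBCACBBCABACBBCABACBBCACBACBABBCACBBCABACBBCABACBBCACBACBABBCACBBCABACB ⇒ ACB·AB·BC·ACB·BC·AB·ACB·ACB·AB·BC·AB·ACB·BC·AB·ACB·BC·ACB·ACB·AB·BC·AB·ACB·ACB·AB·BC·ACB·BC·AB·ACB·ACB·AB·BC·ACB·BC·AB·ACB·ACB·AB·BC·AB·ACB·BC·AB·ACB·BC·ACB·ACB·AB·BC·AB·ACB·ACB·AB·BC·ACB·BC·AB·ACB·ACB·AB·BC·ACB·BC·AB·ACB·ACB·AB·BC·AB·ACB·BC·AB·ACB·BC·ACB·ACB·AB·BC·AB·ACB·ACB·AB·BC·ACB·BC·AB·ACB
    A ↦ BC
    B ↦ ACB
    C ↦ AB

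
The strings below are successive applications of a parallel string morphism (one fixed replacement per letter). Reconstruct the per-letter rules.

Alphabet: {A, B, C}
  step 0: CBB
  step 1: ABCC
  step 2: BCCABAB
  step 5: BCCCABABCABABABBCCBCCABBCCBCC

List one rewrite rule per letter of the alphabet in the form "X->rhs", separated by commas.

  step 1 ⇒ step 2: ABCC ⇒ BC·C·AB·AB
    A ↦ BC
    B ↦ C
    C ↦ AB

A->BC, B->C, C->AB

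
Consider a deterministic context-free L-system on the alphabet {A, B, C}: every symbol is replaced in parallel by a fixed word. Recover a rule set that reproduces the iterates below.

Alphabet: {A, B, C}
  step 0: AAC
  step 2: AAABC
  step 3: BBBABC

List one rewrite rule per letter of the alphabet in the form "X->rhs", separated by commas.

  step 2 ⇒ step 3: AAABC ⇒ B·B·B·A·BC
    A ↦ B
    B ↦ A
    C ↦ BC

A->B, B->A, C->BC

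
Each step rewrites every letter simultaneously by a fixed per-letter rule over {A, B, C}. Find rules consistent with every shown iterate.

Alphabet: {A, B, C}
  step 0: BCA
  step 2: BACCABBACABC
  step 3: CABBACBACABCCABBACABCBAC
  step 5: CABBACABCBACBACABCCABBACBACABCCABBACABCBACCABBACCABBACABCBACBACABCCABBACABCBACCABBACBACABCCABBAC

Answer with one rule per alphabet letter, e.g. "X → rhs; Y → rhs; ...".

  step 2 ⇒ step 3: BACCABBACABC ⇒ C·AB·BAC·BAC·AB·C·C·AB·BAC·AB·C·BAC
    A ↦ AB
    B ↦ C
    C ↦ BAC

A->AB, B->C, C->BAC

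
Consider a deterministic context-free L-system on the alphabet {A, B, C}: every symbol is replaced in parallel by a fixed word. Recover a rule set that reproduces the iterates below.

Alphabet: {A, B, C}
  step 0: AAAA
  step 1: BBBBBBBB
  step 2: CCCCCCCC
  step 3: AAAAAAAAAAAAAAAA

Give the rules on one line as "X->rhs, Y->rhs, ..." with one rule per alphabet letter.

  step 2 ⇒ step 3: CCCCCCCC ⇒ AA·AA·AA·AA·AA·AA·AA·AA
    C ↦ AA
  step 0 ⇒ step 1: AAAA ⇒ BB·BB·BB·BB
    A ↦ BB
  step 1 ⇒ step 2: BBBBBBBB ⇒ C·C·C·C·C·C·C·C
    B ↦ C

A->BB, B->C, C->AA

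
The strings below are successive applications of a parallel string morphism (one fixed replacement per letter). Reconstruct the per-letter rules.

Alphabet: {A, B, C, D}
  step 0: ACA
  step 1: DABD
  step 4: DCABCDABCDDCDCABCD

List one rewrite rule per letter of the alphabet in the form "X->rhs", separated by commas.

A->D, B->C, C->AB, D->CD

  step 0 ⇒ step 1: ACA ⇒ D·AB·D
    A ↦ D
    C ↦ AB
    B ↦ C  (constrained at step 1)
    D ↦ CD  (constrained at step 1)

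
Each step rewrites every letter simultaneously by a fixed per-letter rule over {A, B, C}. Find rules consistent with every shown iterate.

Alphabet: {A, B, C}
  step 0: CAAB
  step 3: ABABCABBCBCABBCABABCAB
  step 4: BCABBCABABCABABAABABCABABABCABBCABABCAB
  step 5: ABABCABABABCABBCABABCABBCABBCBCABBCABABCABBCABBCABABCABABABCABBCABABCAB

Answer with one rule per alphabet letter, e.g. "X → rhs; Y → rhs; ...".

A->BC, B->AB, C->A

  step 4 ⇒ step 5: BCABBCABABCABABAABABCABABABCABBCABABCAB ⇒ AB·A·BC·AB·AB·A·BC·AB·BC·AB·A·BC·AB·BC·AB·BC·BC·AB·BC·AB·A·BC·AB·BC·AB·BC·AB·A·BC·AB·AB·A·BC·AB·BC·AB·A·BC·AB
    A ↦ BC
    B ↦ AB
    C ↦ A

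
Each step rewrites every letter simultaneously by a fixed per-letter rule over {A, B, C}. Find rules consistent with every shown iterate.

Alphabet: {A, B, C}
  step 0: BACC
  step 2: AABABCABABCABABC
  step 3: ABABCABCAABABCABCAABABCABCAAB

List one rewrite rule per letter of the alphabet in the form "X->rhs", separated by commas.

  step 2 ⇒ step 3: AABABCABABCABABC ⇒ AB·AB·C·AB·C·AAB·AB·C·AB·C·AAB·AB·C·AB·C·AAB
    A ↦ AB
    B ↦ C
    C ↦ AAB

A->AB, B->C, C->AAB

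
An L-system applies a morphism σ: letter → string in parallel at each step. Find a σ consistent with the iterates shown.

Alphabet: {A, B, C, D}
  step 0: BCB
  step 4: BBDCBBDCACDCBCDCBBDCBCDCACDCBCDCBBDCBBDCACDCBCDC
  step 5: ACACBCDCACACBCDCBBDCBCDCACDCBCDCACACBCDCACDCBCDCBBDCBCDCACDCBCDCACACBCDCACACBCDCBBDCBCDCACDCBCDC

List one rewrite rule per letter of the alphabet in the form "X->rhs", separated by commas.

  step 4 ⇒ step 5: BBDCBBDCACDCBCDCBBDCBCDCACDCBCDCBBDCBBDCACDCBCDC ⇒ AC·AC·BC·DC·AC·AC·BC·DC·BB·DC·BC·DC·AC·DC·BC·DC·AC·AC·BC·DC·AC·DC·BC·DC·BB·DC·BC·DC·AC·DC·BC·DC·AC·AC·BC·DC·AC·AC·BC·DC·BB·DC·BC·DC·AC·DC·BC·DC
    A ↦ BB
    B ↦ AC
    C ↦ DC
    D ↦ BC

A->BB, B->AC, C->DC, D->BC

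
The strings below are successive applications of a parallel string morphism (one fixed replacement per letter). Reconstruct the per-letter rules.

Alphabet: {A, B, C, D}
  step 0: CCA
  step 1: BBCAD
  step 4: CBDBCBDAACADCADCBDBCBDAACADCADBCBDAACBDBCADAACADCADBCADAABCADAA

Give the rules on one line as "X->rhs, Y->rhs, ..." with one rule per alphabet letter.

A->CAD, B->CBD, C->B, D->AA

  step 0 ⇒ step 1: CCA ⇒ B·B·CAD
    A ↦ CAD
    C ↦ B
    B ↦ CBD  (constrained at step 1)
    D ↦ AA  (constrained at step 1)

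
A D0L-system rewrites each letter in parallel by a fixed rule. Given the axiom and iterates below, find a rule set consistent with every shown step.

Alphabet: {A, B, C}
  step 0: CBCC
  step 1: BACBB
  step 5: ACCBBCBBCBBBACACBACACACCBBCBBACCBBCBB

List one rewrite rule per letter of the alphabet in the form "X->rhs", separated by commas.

A->CB, B->AC, C->B

  step 0 ⇒ step 1: CBCC ⇒ B·AC·B·B
    B ↦ AC
    C ↦ B
    A ↦ CB  (constrained at step 1)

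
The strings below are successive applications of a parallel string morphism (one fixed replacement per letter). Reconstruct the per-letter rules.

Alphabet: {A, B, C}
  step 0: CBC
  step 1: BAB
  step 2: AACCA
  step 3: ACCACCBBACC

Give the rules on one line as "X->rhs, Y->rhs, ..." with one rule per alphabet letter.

A->ACC, B->A, C->B

  step 2 ⇒ step 3: AACCA ⇒ ACC·ACC·B·B·ACC
    A ↦ ACC
    C ↦ B
  step 0 ⇒ step 1: CBC ⇒ B·A·B
    B ↦ A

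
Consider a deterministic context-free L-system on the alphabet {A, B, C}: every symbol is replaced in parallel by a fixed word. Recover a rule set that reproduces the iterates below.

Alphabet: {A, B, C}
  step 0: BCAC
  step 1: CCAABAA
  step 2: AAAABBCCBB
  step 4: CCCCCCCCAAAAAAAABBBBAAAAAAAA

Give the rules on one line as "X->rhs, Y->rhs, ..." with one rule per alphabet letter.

  step 1 ⇒ step 2: CCAABAA ⇒ AA·AA·B·B·CC·B·B
    A ↦ B
    B ↦ CC
    C ↦ AA

A->B, B->CC, C->AA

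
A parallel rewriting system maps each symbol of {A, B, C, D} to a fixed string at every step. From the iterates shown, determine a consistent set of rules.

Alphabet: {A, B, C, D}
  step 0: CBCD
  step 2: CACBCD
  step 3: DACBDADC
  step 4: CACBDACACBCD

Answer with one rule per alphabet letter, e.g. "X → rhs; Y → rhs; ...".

  step 3 ⇒ step 4: DACBDADC ⇒ C·ACB·D·A·C·ACB·C·D
    A ↦ ACB
    B ↦ A
    C ↦ D
    D ↦ C

A->ACB, B->A, C->D, D->C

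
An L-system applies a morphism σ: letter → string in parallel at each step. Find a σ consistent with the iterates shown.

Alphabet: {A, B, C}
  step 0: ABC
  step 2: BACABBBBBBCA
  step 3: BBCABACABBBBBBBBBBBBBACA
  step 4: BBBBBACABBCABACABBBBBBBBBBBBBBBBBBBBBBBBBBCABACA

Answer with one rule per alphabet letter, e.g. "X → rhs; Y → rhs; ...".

  step 3 ⇒ step 4: BBCABACABBBBBBBBBBBBBACA ⇒ BB·BB·BA·CA·BB·CA·BA·CA·BB·BB·BB·BB·BB·BB·BB·BB·BB·BB·BB·BB·BB·CA·BA·CA
    A ↦ CA
    B ↦ BB
    C ↦ BA

A->CA, B->BB, C->BA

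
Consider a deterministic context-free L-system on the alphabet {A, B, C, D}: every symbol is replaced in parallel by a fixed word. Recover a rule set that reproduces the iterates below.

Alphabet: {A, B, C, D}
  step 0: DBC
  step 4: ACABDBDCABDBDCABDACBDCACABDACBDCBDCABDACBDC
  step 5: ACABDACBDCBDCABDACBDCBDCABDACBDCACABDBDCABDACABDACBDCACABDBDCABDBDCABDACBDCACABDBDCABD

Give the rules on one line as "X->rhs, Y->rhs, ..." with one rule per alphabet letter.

  step 4 ⇒ step 5: ACABDBDCABDBDCABDACBDCACABDACBDCBDCABDACBDC ⇒ AC·ABD·AC·BD·C·BD·C·ABD·AC·BD·C·BD·C·ABD·AC·BD·C·AC·ABD·BD·C·ABD·AC·ABD·AC·BD·C·AC·ABD·BD·C·ABD·BD·C·ABD·AC·BD·C·AC·ABD·BD·C·ABD
    A ↦ AC
    B ↦ BD
    C ↦ ABD
    D ↦ C

A->AC, B->BD, C->ABD, D->C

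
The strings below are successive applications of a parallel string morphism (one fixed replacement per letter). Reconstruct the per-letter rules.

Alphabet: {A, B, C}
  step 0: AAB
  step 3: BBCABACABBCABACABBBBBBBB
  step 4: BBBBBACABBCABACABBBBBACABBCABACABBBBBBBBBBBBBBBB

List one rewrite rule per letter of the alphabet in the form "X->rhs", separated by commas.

  step 3 ⇒ step 4: BBCABACABBCABACABBBBBBBB ⇒ BB·BB·BA·CA·BB·CA·BA·CA·BB·BB·BA·CA·BB·CA·BA·CA·BB·BB·BB·BB·BB·BB·BB·BB
    A ↦ CA
    B ↦ BB
    C ↦ BA

A->CA, B->BB, C->BA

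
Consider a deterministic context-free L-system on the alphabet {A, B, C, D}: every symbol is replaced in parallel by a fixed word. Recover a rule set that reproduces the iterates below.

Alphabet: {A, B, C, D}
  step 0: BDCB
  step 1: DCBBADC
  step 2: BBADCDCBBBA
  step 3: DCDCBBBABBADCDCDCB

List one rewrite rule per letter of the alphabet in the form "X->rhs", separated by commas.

  step 2 ⇒ step 3: BBADCDCBBBA ⇒ DC·DC·B·B·BA·B·BA·DC·DC·DC·B
    A ↦ B
    B ↦ DC
    C ↦ BA
    D ↦ B

A->B, B->DC, C->BA, D->B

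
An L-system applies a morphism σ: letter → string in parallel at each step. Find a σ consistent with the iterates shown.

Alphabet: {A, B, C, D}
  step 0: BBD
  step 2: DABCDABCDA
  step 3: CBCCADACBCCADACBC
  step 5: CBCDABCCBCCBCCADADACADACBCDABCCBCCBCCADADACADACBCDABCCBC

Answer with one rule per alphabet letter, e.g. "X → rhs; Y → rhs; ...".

A->BC, B->CA, C->DA, D->C

  step 2 ⇒ step 3: DABCDABCDA ⇒ C·BC·CA·DA·C·BC·CA·DA·C·BC
    A ↦ BC
    B ↦ CA
    C ↦ DA
    D ↦ C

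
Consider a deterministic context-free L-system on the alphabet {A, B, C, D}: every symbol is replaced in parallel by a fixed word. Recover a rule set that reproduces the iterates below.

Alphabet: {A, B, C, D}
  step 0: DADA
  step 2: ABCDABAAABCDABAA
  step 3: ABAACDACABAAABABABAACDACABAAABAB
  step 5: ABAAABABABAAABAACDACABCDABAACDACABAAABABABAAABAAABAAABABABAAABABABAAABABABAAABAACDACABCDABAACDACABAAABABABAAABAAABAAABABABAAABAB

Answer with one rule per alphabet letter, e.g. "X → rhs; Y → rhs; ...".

  step 2 ⇒ step 3: ABCDABAAABCDABAA ⇒ AB·AA·CD·AC·AB·AA·AB·AB·AB·AA·CD·AC·AB·AA·AB·AB
    A ↦ AB
    B ↦ AA
    C ↦ CD
    D ↦ AC

A->AB, B->AA, C->CD, D->AC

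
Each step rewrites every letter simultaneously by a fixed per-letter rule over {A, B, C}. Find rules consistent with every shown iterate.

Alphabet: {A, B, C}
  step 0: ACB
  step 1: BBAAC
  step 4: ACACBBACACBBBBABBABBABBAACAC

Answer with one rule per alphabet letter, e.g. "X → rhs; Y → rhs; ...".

  step 0 ⇒ step 1: ACB ⇒ BB·A·AC
    A ↦ BB
    B ↦ AC
    C ↦ A

A->BB, B->AC, C->A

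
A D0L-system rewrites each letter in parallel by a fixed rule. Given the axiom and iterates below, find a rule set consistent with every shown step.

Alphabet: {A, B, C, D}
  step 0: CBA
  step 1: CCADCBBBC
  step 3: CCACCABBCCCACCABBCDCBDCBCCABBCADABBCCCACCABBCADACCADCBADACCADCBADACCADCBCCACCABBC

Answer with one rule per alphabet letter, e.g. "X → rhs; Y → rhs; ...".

  step 0 ⇒ step 1: CBA ⇒ CCA·DCB·BBC
    A ↦ BBC
    B ↦ DCB
    C ↦ CCA
    D ↦ ADA  (constrained at step 1)

A->BBC, B->DCB, C->CCA, D->ADA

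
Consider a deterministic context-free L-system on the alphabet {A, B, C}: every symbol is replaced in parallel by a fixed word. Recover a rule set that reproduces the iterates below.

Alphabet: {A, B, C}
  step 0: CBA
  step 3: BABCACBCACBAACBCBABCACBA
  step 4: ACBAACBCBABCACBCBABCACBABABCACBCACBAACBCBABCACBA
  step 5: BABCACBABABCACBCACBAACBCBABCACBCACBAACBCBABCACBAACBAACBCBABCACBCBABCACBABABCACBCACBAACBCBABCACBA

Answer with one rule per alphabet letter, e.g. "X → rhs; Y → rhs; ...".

  step 4 ⇒ step 5: ACBAACBCBABCACBCBABCACBABABCACBCACBAACBCBABCACBA ⇒ BA·BC·AC·BA·BA·BC·AC·BC·AC·BA·AC·BC·BA·BC·AC·BC·AC·BA·AC·BC·BA·BC·AC·BA·AC·BA·AC·BC·BA·BC·AC·BC·BA·BC·AC·BA·BA·BC·AC·BC·AC·BA·AC·BC·BA·BC·AC·BA
    A ↦ BA
    B ↦ AC
    C ↦ BC

A->BA, B->AC, C->BC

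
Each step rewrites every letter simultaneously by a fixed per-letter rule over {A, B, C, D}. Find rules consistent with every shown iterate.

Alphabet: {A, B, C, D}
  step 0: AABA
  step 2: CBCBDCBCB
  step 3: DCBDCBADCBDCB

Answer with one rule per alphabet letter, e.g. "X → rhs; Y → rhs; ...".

A->B, B->CB, C->D, D->A

  step 2 ⇒ step 3: CBCBDCBCB ⇒ D·CB·D·CB·A·D·CB·D·CB
    B ↦ CB
    C ↦ D
    D ↦ A
    A ↦ B  (constrained at step 0)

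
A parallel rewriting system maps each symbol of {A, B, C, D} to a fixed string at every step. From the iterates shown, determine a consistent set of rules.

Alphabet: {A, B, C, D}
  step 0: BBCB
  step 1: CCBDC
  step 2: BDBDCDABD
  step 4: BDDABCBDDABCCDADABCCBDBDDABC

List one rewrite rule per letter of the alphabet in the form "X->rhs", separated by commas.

  step 1 ⇒ step 2: CCBDC ⇒ BD·BD·C·DA·BD
    B ↦ C
    C ↦ BD
    D ↦ DA
    A ↦ BC  (constrained at step 2)

A->BC, B->C, C->BD, D->DA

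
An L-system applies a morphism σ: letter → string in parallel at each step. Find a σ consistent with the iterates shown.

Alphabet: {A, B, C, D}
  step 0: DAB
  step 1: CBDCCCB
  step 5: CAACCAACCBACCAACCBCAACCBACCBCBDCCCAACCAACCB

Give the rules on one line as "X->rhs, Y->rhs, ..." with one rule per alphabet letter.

A->C, B->CCB, C->A, D->CBD

  step 0 ⇒ step 1: DAB ⇒ CBD·C·CCB
    A ↦ C
    B ↦ CCB
    D ↦ CBD
    C ↦ A  (constrained at step 1)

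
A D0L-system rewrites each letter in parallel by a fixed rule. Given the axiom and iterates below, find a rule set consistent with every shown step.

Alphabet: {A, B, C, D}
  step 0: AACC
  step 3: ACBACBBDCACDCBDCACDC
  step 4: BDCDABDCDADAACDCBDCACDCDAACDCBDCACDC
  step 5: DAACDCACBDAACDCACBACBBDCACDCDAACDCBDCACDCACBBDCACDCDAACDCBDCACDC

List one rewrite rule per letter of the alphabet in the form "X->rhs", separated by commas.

A->B, B->DA, C->DC, D->AC

  step 4 ⇒ step 5: BDCDABDCDADAACDCBDCACDCDAACDCBDCACDC ⇒ DA·AC·DC·AC·B·DA·AC·DC·AC·B·AC·B·B·DC·AC·DC·DA·AC·DC·B·DC·AC·DC·AC·B·B·DC·AC·DC·DA·AC·DC·B·DC·AC·DC
    A ↦ B
    B ↦ DA
    C ↦ DC
    D ↦ AC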